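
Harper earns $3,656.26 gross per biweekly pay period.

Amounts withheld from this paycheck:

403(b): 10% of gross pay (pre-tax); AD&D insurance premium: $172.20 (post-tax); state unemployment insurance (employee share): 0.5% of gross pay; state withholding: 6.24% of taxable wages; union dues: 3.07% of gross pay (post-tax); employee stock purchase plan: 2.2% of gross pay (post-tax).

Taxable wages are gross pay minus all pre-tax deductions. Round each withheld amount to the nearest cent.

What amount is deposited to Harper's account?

403(b): $3,656.26 × 0.1 = $365.63
Taxable wages = $3,656.26 − $365.63 = $3,290.63
State withholding: $3,290.63 × 0.0624 = $205.34
State unemployment insurance (employee share): $3,656.26 × 0.005 = $18.28
AD&D insurance premium: $172.20
Union dues: $3,656.26 × 0.0307 = $112.25
Employee stock purchase plan: $3,656.26 × 0.022 = $80.44
Total deductions = $365.63 + $205.34 + $18.28 + $172.20 + $112.25 + $80.44 = $954.14
Net pay = $3,656.26 − $954.14 = $2,702.12

$2,702.12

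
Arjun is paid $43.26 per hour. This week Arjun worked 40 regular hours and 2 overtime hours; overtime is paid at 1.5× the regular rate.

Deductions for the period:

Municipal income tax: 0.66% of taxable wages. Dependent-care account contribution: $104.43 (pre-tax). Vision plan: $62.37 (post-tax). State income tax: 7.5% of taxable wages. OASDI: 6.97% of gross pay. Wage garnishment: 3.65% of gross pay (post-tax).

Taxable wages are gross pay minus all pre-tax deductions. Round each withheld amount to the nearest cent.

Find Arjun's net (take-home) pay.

$1352.56

Regular pay: 40 × $43.26 = $1730.40
Overtime pay: 2 × $43.26 × 1.5 = $129.78
Gross pay = $1730.40 + $129.78 = $1860.18
Dependent-care account contribution: $104.43
Taxable wages = $1860.18 − $104.43 = $1755.75
State income tax: $1755.75 × 0.075 = $131.68
Municipal income tax: $1755.75 × 0.0066 = $11.59
OASDI: $1860.18 × 0.0697 = $129.65
Vision plan: $62.37
Wage garnishment: $1860.18 × 0.0365 = $67.90
Total deductions = $104.43 + $131.68 + $11.59 + $129.65 + $62.37 + $67.90 = $507.62
Net pay = $1860.18 − $507.62 = $1352.56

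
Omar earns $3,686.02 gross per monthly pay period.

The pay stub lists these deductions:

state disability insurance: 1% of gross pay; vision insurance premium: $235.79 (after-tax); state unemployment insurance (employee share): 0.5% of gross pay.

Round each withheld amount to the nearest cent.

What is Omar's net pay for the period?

$3,394.94

State unemployment insurance (employee share): $3,686.02 × 0.005 = $18.43
State disability insurance: $3,686.02 × 0.01 = $36.86
Vision insurance premium: $235.79
Total deductions = $18.43 + $36.86 + $235.79 = $291.08
Net pay = $3,686.02 − $291.08 = $3,394.94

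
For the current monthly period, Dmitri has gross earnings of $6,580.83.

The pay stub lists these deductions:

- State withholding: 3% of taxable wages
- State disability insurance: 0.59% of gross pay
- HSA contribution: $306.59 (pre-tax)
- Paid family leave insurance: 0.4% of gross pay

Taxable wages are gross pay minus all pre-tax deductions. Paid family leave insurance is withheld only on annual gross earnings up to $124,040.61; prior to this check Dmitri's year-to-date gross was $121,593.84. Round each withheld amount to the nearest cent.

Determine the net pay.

$6,037.39

HSA contribution: $306.59
Taxable wages = $6,580.83 − $306.59 = $6,274.24
State withholding: $6,274.24 × 0.03 = $188.23
Paid family leave insurance: only $124,040.61 − $121,593.84 = $2,446.77 of this check is subject → $2,446.77 × 0.004 = $9.79
State disability insurance: $6,580.83 × 0.0059 = $38.83
Total deductions = $306.59 + $188.23 + $9.79 + $38.83 = $543.44
Net pay = $6,580.83 − $543.44 = $6,037.39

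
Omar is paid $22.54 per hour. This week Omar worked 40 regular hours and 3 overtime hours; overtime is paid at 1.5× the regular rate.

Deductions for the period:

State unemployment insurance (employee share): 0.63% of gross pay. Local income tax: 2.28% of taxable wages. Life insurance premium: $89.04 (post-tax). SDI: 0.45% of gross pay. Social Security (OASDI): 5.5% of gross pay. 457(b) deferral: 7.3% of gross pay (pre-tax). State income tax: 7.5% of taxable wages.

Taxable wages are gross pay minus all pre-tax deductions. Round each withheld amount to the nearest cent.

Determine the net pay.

Regular pay: 40 × $22.54 = $901.60
Overtime pay: 3 × $22.54 × 1.5 = $101.43
Gross pay = $901.60 + $101.43 = $1,003.03
457(b) deferral: $1,003.03 × 0.073 = $73.22
Taxable wages = $1,003.03 − $73.22 = $929.81
State income tax: $929.81 × 0.075 = $69.74
Local income tax: $929.81 × 0.0228 = $21.20
Social Security (OASDI): $1,003.03 × 0.055 = $55.17
State unemployment insurance (employee share): $1,003.03 × 0.0063 = $6.32
SDI: $1,003.03 × 0.0045 = $4.51
Life insurance premium: $89.04
Total deductions = $73.22 + $69.74 + $21.20 + $55.17 + $6.32 + $4.51 + $89.04 = $319.20
Net pay = $1,003.03 − $319.20 = $683.83

$683.83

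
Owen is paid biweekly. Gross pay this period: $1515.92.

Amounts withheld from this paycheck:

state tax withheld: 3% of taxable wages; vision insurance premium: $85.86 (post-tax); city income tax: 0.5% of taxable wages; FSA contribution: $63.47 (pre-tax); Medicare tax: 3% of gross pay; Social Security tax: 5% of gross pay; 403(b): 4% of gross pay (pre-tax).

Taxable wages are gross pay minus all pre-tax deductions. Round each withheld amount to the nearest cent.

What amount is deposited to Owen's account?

FSA contribution: $63.47
403(b): $1515.92 × 0.04 = $60.64
Pre-tax total = $63.47 + $60.64 = $124.11
Taxable wages = $1515.92 − $124.11 = $1391.81
City income tax: $1391.81 × 0.005 = $6.96
State tax withheld: $1391.81 × 0.03 = $41.75
Social Security tax: $1515.92 × 0.05 = $75.80
Medicare tax: $1515.92 × 0.03 = $45.48
Vision insurance premium: $85.86
Total deductions = $63.47 + $60.64 + $6.96 + $41.75 + $75.80 + $45.48 + $85.86 = $379.96
Net pay = $1515.92 − $379.96 = $1135.96

$1135.96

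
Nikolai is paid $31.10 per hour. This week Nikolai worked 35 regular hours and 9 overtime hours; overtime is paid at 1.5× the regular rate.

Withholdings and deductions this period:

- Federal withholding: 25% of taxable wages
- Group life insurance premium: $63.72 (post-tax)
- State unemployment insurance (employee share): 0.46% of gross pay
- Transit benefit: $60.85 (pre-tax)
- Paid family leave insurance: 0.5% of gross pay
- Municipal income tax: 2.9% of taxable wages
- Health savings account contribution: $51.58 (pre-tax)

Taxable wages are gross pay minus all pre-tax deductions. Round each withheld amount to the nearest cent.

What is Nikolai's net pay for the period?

Regular pay: 35 × $31.10 = $1,088.50
Overtime pay: 9 × $31.10 × 1.5 = $419.85
Gross pay = $1,088.50 + $419.85 = $1,508.35
Transit benefit: $60.85
Health savings account contribution: $51.58
Pre-tax total = $60.85 + $51.58 = $112.43
Taxable wages = $1,508.35 − $112.43 = $1,395.92
Municipal income tax: $1,395.92 × 0.029 = $40.48
Federal withholding: $1,395.92 × 0.25 = $348.98
State unemployment insurance (employee share): $1,508.35 × 0.0046 = $6.94
Paid family leave insurance: $1,508.35 × 0.005 = $7.54
Group life insurance premium: $63.72
Total deductions = $60.85 + $51.58 + $40.48 + $348.98 + $6.94 + $7.54 + $63.72 = $580.09
Net pay = $1,508.35 − $580.09 = $928.26

$928.26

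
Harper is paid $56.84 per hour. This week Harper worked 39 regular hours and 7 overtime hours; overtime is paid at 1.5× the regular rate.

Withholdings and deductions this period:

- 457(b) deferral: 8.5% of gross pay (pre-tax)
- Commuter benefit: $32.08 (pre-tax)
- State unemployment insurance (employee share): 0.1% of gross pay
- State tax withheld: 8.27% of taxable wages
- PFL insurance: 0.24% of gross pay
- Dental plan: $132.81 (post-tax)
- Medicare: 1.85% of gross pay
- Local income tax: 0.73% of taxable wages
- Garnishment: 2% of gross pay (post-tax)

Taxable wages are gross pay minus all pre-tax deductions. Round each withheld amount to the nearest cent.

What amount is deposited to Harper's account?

Regular pay: 39 × $56.84 = $2216.76
Overtime pay: 7 × $56.84 × 1.5 = $596.82
Gross pay = $2216.76 + $596.82 = $2813.58
457(b) deferral: $2813.58 × 0.085 = $239.15
Commuter benefit: $32.08
Pre-tax total = $239.15 + $32.08 = $271.23
Taxable wages = $2813.58 − $271.23 = $2542.35
State tax withheld: $2542.35 × 0.0827 = $210.25
Local income tax: $2542.35 × 0.0073 = $18.56
Medicare: $2813.58 × 0.0185 = $52.05
PFL insurance: $2813.58 × 0.0024 = $6.75
State unemployment insurance (employee share): $2813.58 × 0.001 = $2.81
Garnishment: $2813.58 × 0.02 = $56.27
Dental plan: $132.81
Total deductions = $239.15 + $32.08 + $210.25 + $18.56 + $52.05 + $6.75 + $2.81 + $56.27 + $132.81 = $750.73
Net pay = $2813.58 − $750.73 = $2062.85

$2062.85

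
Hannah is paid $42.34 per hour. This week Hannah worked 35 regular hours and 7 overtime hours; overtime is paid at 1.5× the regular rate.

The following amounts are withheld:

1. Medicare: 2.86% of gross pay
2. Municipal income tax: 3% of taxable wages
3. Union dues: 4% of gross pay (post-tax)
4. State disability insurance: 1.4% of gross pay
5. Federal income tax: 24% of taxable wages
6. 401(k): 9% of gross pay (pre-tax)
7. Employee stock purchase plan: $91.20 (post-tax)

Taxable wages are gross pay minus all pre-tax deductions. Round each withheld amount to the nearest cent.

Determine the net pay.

Regular pay: 35 × $42.34 = $1,481.90
Overtime pay: 7 × $42.34 × 1.5 = $444.57
Gross pay = $1,481.90 + $444.57 = $1,926.47
401(k): $1,926.47 × 0.09 = $173.38
Taxable wages = $1,926.47 − $173.38 = $1,753.09
Federal income tax: $1,753.09 × 0.24 = $420.74
Municipal income tax: $1,753.09 × 0.03 = $52.59
Medicare: $1,926.47 × 0.0286 = $55.10
State disability insurance: $1,926.47 × 0.014 = $26.97
Employee stock purchase plan: $91.20
Union dues: $1,926.47 × 0.04 = $77.06
Total deductions = $173.38 + $420.74 + $52.59 + $55.10 + $26.97 + $91.20 + $77.06 = $897.04
Net pay = $1,926.47 − $897.04 = $1,029.43

$1,029.43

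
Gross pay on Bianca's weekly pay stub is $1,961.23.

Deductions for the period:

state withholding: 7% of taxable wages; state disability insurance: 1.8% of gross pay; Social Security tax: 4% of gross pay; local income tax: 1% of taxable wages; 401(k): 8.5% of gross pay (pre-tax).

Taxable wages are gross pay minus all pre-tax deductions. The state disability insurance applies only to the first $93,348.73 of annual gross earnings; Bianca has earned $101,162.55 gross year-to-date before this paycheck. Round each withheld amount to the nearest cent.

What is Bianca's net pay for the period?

401(k): $1,961.23 × 0.085 = $166.70
Taxable wages = $1,961.23 − $166.70 = $1,794.53
Local income tax: $1,794.53 × 0.01 = $17.95
State withholding: $1,794.53 × 0.07 = $125.62
Social Security tax: $1,961.23 × 0.04 = $78.45
State disability insurance: annual cap $93,348.73 already reached (YTD $101,162.55), so $0.00
Total deductions = $166.70 + $17.95 + $125.62 + $78.45 + $0.00 = $388.72
Net pay = $1,961.23 − $388.72 = $1,572.51

$1,572.51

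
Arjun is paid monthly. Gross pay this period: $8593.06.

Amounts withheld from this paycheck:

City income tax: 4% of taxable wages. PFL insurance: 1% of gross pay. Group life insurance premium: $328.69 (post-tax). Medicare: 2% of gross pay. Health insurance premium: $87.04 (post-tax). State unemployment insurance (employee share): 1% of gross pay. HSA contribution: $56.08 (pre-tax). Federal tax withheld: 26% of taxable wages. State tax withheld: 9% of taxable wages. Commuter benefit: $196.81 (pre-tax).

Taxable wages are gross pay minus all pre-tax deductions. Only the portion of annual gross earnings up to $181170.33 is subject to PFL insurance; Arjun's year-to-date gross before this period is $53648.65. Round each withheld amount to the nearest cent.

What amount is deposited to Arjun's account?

HSA contribution: $56.08
Commuter benefit: $196.81
Pre-tax total = $56.08 + $196.81 = $252.89
Taxable wages = $8593.06 − $252.89 = $8340.17
City income tax: $8340.17 × 0.04 = $333.61
Federal tax withheld: $8340.17 × 0.26 = $2168.44
State tax withheld: $8340.17 × 0.09 = $750.62
PFL insurance: cap not yet reached, full $8593.06 is subject → $8593.06 × 0.01 = $85.93
State unemployment insurance (employee share): $8593.06 × 0.01 = $85.93
Medicare: $8593.06 × 0.02 = $171.86
Group life insurance premium: $328.69
Health insurance premium: $87.04
Total deductions = $56.08 + $196.81 + $333.61 + $2168.44 + $750.62 + $85.93 + $85.93 + $171.86 + $328.69 + $87.04 = $4265.01
Net pay = $8593.06 − $4265.01 = $4328.05

$4328.05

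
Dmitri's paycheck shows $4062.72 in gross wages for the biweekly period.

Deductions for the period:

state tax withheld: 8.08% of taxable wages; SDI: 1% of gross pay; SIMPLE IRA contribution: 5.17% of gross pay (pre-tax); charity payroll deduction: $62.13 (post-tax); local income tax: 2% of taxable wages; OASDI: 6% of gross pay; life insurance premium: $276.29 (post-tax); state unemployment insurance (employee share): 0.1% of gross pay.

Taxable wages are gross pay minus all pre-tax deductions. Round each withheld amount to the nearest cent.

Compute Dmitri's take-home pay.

$2837.46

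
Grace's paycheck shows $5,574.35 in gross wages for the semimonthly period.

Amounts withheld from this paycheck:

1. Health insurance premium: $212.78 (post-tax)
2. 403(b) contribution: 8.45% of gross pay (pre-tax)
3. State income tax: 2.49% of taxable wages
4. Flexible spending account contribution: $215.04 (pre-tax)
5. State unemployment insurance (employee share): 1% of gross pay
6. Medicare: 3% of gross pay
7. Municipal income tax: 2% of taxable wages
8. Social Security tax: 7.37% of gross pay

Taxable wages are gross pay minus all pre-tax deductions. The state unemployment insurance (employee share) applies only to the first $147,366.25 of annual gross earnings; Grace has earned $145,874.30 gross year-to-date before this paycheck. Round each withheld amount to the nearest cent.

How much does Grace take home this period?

$3,863.03

403(b) contribution: $5,574.35 × 0.0845 = $471.03
Flexible spending account contribution: $215.04
Pre-tax total = $471.03 + $215.04 = $686.07
Taxable wages = $5,574.35 − $686.07 = $4,888.28
Municipal income tax: $4,888.28 × 0.02 = $97.77
State income tax: $4,888.28 × 0.0249 = $121.72
Medicare: $5,574.35 × 0.03 = $167.23
Social Security tax: $5,574.35 × 0.0737 = $410.83
State unemployment insurance (employee share): only $147,366.25 − $145,874.30 = $1,491.95 of this check is subject → $1,491.95 × 0.01 = $14.92
Health insurance premium: $212.78
Total deductions = $471.03 + $215.04 + $97.77 + $121.72 + $167.23 + $410.83 + $14.92 + $212.78 = $1,711.32
Net pay = $5,574.35 − $1,711.32 = $3,863.03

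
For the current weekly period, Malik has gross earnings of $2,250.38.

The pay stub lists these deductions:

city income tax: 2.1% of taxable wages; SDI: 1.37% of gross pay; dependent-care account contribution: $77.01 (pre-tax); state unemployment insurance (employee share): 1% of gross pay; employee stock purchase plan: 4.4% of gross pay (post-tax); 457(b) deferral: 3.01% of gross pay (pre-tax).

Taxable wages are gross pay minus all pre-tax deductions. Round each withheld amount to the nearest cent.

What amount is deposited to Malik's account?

457(b) deferral: $2,250.38 × 0.0301 = $67.74
Dependent-care account contribution: $77.01
Pre-tax total = $67.74 + $77.01 = $144.75
Taxable wages = $2,250.38 − $144.75 = $2,105.63
City income tax: $2,105.63 × 0.021 = $44.22
SDI: $2,250.38 × 0.0137 = $30.83
State unemployment insurance (employee share): $2,250.38 × 0.01 = $22.50
Employee stock purchase plan: $2,250.38 × 0.044 = $99.02
Total deductions = $67.74 + $77.01 + $44.22 + $30.83 + $22.50 + $99.02 = $341.32
Net pay = $2,250.38 − $341.32 = $1,909.06

$1,909.06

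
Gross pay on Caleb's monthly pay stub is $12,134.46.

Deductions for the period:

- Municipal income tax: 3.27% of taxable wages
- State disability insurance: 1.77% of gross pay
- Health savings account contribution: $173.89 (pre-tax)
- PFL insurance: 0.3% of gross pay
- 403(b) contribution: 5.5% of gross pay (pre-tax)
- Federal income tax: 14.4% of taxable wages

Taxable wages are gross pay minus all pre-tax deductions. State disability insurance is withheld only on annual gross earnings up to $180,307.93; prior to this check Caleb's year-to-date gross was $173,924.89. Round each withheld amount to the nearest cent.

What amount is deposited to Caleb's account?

$9,148.28

403(b) contribution: $12,134.46 × 0.055 = $667.40
Health savings account contribution: $173.89
Pre-tax total = $667.40 + $173.89 = $841.29
Taxable wages = $12,134.46 − $841.29 = $11,293.17
Federal income tax: $11,293.17 × 0.144 = $1,626.22
Municipal income tax: $11,293.17 × 0.0327 = $369.29
PFL insurance: $12,134.46 × 0.003 = $36.40
State disability insurance: only $180,307.93 − $173,924.89 = $6,383.04 of this check is subject → $6,383.04 × 0.0177 = $112.98
Total deductions = $667.40 + $173.89 + $1,626.22 + $369.29 + $36.40 + $112.98 = $2,986.18
Net pay = $12,134.46 − $2,986.18 = $9,148.28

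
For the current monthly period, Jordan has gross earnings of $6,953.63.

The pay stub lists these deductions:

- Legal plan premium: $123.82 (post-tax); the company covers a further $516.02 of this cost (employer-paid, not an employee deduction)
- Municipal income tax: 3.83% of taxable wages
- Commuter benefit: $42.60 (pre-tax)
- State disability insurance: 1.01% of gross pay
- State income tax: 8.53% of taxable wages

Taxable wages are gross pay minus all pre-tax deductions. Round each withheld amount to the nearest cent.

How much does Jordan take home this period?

Commuter benefit: $42.60
Taxable wages = $6,953.63 − $42.60 = $6,911.03
State income tax: $6,911.03 × 0.0853 = $589.51
Municipal income tax: $6,911.03 × 0.0383 = $264.69
State disability insurance: $6,953.63 × 0.0101 = $70.23
Legal plan premium: $123.82
(Employer's $516.02 toward legal plan premium is not withheld from the employee.)
Total deductions = $42.60 + $589.51 + $264.69 + $70.23 + $123.82 = $1,090.85
Net pay = $6,953.63 − $1,090.85 = $5,862.78

$5,862.78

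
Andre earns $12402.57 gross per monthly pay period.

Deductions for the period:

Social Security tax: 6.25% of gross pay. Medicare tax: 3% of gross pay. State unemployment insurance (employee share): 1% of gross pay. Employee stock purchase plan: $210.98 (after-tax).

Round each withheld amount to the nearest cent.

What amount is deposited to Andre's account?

State unemployment insurance (employee share): $12402.57 × 0.01 = $124.03
Medicare tax: $12402.57 × 0.03 = $372.08
Social Security tax: $12402.57 × 0.0625 = $775.16
Employee stock purchase plan: $210.98
Total deductions = $124.03 + $372.08 + $775.16 + $210.98 = $1482.25
Net pay = $12402.57 − $1482.25 = $10920.32

$10920.32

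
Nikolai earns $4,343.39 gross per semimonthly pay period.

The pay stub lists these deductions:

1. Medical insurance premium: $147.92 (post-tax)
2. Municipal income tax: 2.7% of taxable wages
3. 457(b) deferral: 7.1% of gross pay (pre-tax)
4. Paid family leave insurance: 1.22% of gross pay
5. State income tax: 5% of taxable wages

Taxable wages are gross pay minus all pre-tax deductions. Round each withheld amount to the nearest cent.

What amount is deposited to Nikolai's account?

457(b) deferral: $4,343.39 × 0.071 = $308.38
Taxable wages = $4,343.39 − $308.38 = $4,035.01
Municipal income tax: $4,035.01 × 0.027 = $108.95
State income tax: $4,035.01 × 0.05 = $201.75
Paid family leave insurance: $4,343.39 × 0.0122 = $52.99
Medical insurance premium: $147.92
Total deductions = $308.38 + $108.95 + $201.75 + $52.99 + $147.92 = $819.99
Net pay = $4,343.39 − $819.99 = $3,523.40

$3,523.40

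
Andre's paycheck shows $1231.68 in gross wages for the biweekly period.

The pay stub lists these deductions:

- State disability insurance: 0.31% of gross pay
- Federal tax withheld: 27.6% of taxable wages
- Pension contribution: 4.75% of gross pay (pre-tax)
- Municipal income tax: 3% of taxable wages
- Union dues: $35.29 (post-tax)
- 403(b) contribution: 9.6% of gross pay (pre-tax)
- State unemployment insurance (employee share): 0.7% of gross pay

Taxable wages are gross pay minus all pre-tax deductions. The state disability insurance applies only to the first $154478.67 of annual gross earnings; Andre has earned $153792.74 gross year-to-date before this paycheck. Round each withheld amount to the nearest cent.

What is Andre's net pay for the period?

403(b) contribution: $1231.68 × 0.096 = $118.24
Pension contribution: $1231.68 × 0.0475 = $58.50
Pre-tax total = $118.24 + $58.50 = $176.74
Taxable wages = $1231.68 − $176.74 = $1054.94
Municipal income tax: $1054.94 × 0.03 = $31.65
Federal tax withheld: $1054.94 × 0.276 = $291.16
State unemployment insurance (employee share): $1231.68 × 0.007 = $8.62
State disability insurance: only $154478.67 − $153792.74 = $685.93 of this check is subject → $685.93 × 0.0031 = $2.13
Union dues: $35.29
Total deductions = $118.24 + $58.50 + $31.65 + $291.16 + $8.62 + $2.13 + $35.29 = $545.59
Net pay = $1231.68 − $545.59 = $686.09

$686.09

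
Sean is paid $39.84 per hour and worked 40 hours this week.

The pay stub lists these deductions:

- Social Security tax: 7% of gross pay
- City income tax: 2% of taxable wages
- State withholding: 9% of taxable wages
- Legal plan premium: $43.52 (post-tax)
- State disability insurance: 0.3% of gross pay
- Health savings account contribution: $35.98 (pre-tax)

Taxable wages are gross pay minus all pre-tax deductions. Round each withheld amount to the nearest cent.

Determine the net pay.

$1,226.43

Gross pay: 40 × $39.84 = $1,593.60
Health savings account contribution: $35.98
Taxable wages = $1,593.60 − $35.98 = $1,557.62
City income tax: $1,557.62 × 0.02 = $31.15
State withholding: $1,557.62 × 0.09 = $140.19
Social Security tax: $1,593.60 × 0.07 = $111.55
State disability insurance: $1,593.60 × 0.003 = $4.78
Legal plan premium: $43.52
Total deductions = $35.98 + $31.15 + $140.19 + $111.55 + $4.78 + $43.52 = $367.17
Net pay = $1,593.60 − $367.17 = $1,226.43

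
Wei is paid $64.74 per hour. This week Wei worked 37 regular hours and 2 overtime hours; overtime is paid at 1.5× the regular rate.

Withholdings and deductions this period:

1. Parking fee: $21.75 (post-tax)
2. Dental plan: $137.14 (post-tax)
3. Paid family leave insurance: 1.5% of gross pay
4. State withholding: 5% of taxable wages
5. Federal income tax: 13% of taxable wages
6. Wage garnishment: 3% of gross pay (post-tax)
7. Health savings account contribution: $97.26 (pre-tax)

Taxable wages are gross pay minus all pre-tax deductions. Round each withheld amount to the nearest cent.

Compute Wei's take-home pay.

$1,768.30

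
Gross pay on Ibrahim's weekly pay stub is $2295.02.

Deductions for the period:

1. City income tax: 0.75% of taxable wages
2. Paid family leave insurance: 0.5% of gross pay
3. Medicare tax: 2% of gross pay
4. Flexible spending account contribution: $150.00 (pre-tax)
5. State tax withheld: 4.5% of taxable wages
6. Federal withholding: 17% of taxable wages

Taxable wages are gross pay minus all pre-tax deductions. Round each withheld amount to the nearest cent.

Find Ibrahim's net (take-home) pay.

$1610.37

Flexible spending account contribution: $150.00
Taxable wages = $2295.02 − $150.00 = $2145.02
City income tax: $2145.02 × 0.0075 = $16.09
State tax withheld: $2145.02 × 0.045 = $96.53
Federal withholding: $2145.02 × 0.17 = $364.65
Paid family leave insurance: $2295.02 × 0.005 = $11.48
Medicare tax: $2295.02 × 0.02 = $45.90
Total deductions = $150.00 + $16.09 + $96.53 + $364.65 + $11.48 + $45.90 = $684.65
Net pay = $2295.02 − $684.65 = $1610.37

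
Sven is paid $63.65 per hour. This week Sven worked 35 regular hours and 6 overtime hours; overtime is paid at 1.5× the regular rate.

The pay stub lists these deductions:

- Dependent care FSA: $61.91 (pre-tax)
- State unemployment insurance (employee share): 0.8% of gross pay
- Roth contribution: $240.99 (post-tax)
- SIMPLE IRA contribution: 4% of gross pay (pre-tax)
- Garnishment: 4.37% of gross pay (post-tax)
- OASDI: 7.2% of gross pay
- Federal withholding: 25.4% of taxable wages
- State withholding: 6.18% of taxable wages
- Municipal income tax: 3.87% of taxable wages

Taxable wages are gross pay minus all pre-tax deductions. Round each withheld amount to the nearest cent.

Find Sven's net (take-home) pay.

Regular pay: 35 × $63.65 = $2,227.75
Overtime pay: 6 × $63.65 × 1.5 = $572.85
Gross pay = $2,227.75 + $572.85 = $2,800.60
Dependent care FSA: $61.91
SIMPLE IRA contribution: $2,800.60 × 0.04 = $112.02
Pre-tax total = $61.91 + $112.02 = $173.93
Taxable wages = $2,800.60 − $173.93 = $2,626.67
Federal withholding: $2,626.67 × 0.254 = $667.17
Municipal income tax: $2,626.67 × 0.0387 = $101.65
State withholding: $2,626.67 × 0.0618 = $162.33
State unemployment insurance (employee share): $2,800.60 × 0.008 = $22.40
OASDI: $2,800.60 × 0.072 = $201.64
Garnishment: $2,800.60 × 0.0437 = $122.39
Roth contribution: $240.99
Total deductions = $61.91 + $112.02 + $667.17 + $101.65 + $162.33 + $22.40 + $201.64 + $122.39 + $240.99 = $1,692.50
Net pay = $2,800.60 − $1,692.50 = $1,108.10

$1,108.10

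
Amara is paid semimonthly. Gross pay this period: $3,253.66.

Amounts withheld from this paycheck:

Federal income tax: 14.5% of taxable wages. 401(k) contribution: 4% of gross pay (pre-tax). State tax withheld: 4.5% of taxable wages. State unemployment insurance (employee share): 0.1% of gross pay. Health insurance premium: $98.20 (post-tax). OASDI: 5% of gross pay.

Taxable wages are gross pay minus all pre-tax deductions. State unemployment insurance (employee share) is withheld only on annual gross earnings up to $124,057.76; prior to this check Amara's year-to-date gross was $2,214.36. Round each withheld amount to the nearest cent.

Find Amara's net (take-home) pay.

$2,265.91

401(k) contribution: $3,253.66 × 0.04 = $130.15
Taxable wages = $3,253.66 − $130.15 = $3,123.51
State tax withheld: $3,123.51 × 0.045 = $140.56
Federal income tax: $3,123.51 × 0.145 = $452.91
State unemployment insurance (employee share): cap not yet reached, full $3,253.66 is subject → $3,253.66 × 0.001 = $3.25
OASDI: $3,253.66 × 0.05 = $162.68
Health insurance premium: $98.20
Total deductions = $130.15 + $140.56 + $452.91 + $3.25 + $162.68 + $98.20 = $987.75
Net pay = $3,253.66 − $987.75 = $2,265.91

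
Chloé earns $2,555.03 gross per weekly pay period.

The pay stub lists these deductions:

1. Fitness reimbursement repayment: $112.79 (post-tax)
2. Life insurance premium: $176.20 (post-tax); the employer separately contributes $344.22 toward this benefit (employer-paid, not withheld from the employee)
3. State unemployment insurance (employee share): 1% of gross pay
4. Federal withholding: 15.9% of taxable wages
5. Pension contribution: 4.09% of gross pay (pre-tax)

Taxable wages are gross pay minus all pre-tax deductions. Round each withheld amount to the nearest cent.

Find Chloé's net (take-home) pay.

Pension contribution: $2,555.03 × 0.0409 = $104.50
Taxable wages = $2,555.03 − $104.50 = $2,450.53
Federal withholding: $2,450.53 × 0.159 = $389.63
State unemployment insurance (employee share): $2,555.03 × 0.01 = $25.55
Fitness reimbursement repayment: $112.79
Life insurance premium: $176.20
(Employer's $344.22 toward life insurance premium is not withheld from the employee.)
Total deductions = $104.50 + $389.63 + $25.55 + $112.79 + $176.20 = $808.67
Net pay = $2,555.03 − $808.67 = $1,746.36

$1,746.36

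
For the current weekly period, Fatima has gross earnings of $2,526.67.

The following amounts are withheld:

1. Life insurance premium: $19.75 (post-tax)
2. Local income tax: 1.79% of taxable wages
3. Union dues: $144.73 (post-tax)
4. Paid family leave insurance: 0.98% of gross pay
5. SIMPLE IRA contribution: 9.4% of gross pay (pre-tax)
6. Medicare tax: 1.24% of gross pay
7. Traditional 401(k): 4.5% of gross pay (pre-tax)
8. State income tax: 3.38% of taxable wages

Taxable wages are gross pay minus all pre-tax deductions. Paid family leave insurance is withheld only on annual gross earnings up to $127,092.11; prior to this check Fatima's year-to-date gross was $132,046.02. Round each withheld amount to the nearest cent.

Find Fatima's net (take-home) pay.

Traditional 401(k): $2,526.67 × 0.045 = $113.70
SIMPLE IRA contribution: $2,526.67 × 0.094 = $237.51
Pre-tax total = $113.70 + $237.51 = $351.21
Taxable wages = $2,526.67 − $351.21 = $2,175.46
State income tax: $2,175.46 × 0.0338 = $73.53
Local income tax: $2,175.46 × 0.0179 = $38.94
Medicare tax: $2,526.67 × 0.0124 = $31.33
Paid family leave insurance: annual cap $127,092.11 already reached (YTD $132,046.02), so $0.00
Union dues: $144.73
Life insurance premium: $19.75
Total deductions = $113.70 + $237.51 + $73.53 + $38.94 + $31.33 + $0.00 + $144.73 + $19.75 = $659.49
Net pay = $2,526.67 − $659.49 = $1,867.18

$1,867.18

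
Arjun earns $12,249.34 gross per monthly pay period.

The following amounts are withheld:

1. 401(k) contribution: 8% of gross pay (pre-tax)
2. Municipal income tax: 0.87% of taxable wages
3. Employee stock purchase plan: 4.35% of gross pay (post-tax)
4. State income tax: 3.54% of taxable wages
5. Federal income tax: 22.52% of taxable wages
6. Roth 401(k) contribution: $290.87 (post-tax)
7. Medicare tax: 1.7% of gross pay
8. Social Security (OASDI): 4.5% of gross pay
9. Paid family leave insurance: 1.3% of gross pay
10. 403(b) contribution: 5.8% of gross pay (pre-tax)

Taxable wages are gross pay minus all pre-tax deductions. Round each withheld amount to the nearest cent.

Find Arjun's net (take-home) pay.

$5,972.99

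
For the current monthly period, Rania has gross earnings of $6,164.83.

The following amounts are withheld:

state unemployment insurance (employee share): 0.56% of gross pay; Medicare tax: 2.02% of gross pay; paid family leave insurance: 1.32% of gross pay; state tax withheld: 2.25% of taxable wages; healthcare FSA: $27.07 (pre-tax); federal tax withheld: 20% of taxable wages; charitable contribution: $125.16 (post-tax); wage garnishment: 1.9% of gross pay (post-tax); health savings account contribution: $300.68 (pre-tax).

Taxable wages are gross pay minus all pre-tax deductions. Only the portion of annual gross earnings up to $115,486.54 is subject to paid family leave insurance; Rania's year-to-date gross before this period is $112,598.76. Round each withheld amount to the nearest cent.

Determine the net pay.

$4,098.87

Health savings account contribution: $300.68
Healthcare FSA: $27.07
Pre-tax total = $300.68 + $27.07 = $327.75
Taxable wages = $6,164.83 − $327.75 = $5,837.08
State tax withheld: $5,837.08 × 0.0225 = $131.33
Federal tax withheld: $5,837.08 × 0.2 = $1,167.42
State unemployment insurance (employee share): $6,164.83 × 0.0056 = $34.52
Paid family leave insurance: only $115,486.54 − $112,598.76 = $2,887.78 of this check is subject → $2,887.78 × 0.0132 = $38.12
Medicare tax: $6,164.83 × 0.0202 = $124.53
Wage garnishment: $6,164.83 × 0.019 = $117.13
Charitable contribution: $125.16
Total deductions = $300.68 + $27.07 + $131.33 + $1,167.42 + $34.52 + $38.12 + $124.53 + $117.13 + $125.16 = $2,065.96
Net pay = $6,164.83 − $2,065.96 = $4,098.87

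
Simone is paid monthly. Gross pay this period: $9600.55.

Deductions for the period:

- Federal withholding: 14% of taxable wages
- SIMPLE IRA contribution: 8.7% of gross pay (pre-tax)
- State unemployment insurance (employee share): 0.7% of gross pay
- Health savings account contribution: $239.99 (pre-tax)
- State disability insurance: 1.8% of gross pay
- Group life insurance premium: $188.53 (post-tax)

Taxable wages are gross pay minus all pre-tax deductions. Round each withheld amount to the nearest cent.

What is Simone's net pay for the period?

$6903.23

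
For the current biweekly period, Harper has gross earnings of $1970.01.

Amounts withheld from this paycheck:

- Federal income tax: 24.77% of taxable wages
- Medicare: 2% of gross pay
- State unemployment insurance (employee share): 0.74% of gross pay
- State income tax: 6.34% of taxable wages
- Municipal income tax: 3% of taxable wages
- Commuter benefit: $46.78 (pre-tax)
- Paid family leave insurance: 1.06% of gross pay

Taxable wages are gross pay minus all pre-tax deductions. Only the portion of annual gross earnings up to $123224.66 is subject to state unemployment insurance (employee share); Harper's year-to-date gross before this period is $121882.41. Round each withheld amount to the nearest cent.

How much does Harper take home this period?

Commuter benefit: $46.78
Taxable wages = $1970.01 − $46.78 = $1923.23
State income tax: $1923.23 × 0.0634 = $121.93
Federal income tax: $1923.23 × 0.2477 = $476.38
Municipal income tax: $1923.23 × 0.03 = $57.70
Paid family leave insurance: $1970.01 × 0.0106 = $20.88
Medicare: $1970.01 × 0.02 = $39.40
State unemployment insurance (employee share): only $123224.66 − $121882.41 = $1342.25 of this check is subject → $1342.25 × 0.0074 = $9.93
Total deductions = $46.78 + $121.93 + $476.38 + $57.70 + $20.88 + $39.40 + $9.93 = $773.00
Net pay = $1970.01 − $773.00 = $1197.01

$1197.01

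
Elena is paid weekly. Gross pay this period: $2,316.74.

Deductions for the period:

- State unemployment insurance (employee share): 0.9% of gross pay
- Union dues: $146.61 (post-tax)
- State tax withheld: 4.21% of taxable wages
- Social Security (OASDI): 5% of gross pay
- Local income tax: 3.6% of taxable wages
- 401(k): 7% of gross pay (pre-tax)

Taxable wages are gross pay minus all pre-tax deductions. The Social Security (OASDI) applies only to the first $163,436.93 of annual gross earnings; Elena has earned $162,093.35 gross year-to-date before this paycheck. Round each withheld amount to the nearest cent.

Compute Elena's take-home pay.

401(k): $2,316.74 × 0.07 = $162.17
Taxable wages = $2,316.74 − $162.17 = $2,154.57
State tax withheld: $2,154.57 × 0.0421 = $90.71
Local income tax: $2,154.57 × 0.036 = $77.56
Social Security (OASDI): only $163,436.93 − $162,093.35 = $1,343.58 of this check is subject → $1,343.58 × 0.05 = $67.18
State unemployment insurance (employee share): $2,316.74 × 0.009 = $20.85
Union dues: $146.61
Total deductions = $162.17 + $90.71 + $77.56 + $67.18 + $20.85 + $146.61 = $565.08
Net pay = $2,316.74 − $565.08 = $1,751.66

$1,751.66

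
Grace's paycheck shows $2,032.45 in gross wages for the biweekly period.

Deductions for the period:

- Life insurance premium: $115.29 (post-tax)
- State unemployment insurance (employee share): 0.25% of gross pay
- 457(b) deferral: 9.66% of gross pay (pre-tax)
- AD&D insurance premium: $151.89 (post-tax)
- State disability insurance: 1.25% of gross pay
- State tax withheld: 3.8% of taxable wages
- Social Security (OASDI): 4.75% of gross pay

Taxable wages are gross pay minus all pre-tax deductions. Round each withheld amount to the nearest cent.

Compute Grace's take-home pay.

$1,372.14

457(b) deferral: $2,032.45 × 0.0966 = $196.33
Taxable wages = $2,032.45 − $196.33 = $1,836.12
State tax withheld: $1,836.12 × 0.038 = $69.77
Social Security (OASDI): $2,032.45 × 0.0475 = $96.54
State unemployment insurance (employee share): $2,032.45 × 0.0025 = $5.08
State disability insurance: $2,032.45 × 0.0125 = $25.41
AD&D insurance premium: $151.89
Life insurance premium: $115.29
Total deductions = $196.33 + $69.77 + $96.54 + $5.08 + $25.41 + $151.89 + $115.29 = $660.31
Net pay = $2,032.45 − $660.31 = $1,372.14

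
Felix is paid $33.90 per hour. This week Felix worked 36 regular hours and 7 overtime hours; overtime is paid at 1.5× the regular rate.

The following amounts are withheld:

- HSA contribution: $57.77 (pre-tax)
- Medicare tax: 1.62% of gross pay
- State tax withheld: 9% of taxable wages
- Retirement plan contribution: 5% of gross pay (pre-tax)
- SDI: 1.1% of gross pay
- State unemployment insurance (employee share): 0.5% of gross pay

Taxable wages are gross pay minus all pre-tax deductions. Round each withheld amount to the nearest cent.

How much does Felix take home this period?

Regular pay: 36 × $33.90 = $1,220.40
Overtime pay: 7 × $33.90 × 1.5 = $355.95
Gross pay = $1,220.40 + $355.95 = $1,576.35
HSA contribution: $57.77
Retirement plan contribution: $1,576.35 × 0.05 = $78.82
Pre-tax total = $57.77 + $78.82 = $136.59
Taxable wages = $1,576.35 − $136.59 = $1,439.76
State tax withheld: $1,439.76 × 0.09 = $129.58
State unemployment insurance (employee share): $1,576.35 × 0.005 = $7.88
Medicare tax: $1,576.35 × 0.0162 = $25.54
SDI: $1,576.35 × 0.011 = $17.34
Total deductions = $57.77 + $78.82 + $129.58 + $7.88 + $25.54 + $17.34 = $316.93
Net pay = $1,576.35 − $316.93 = $1,259.42

$1,259.42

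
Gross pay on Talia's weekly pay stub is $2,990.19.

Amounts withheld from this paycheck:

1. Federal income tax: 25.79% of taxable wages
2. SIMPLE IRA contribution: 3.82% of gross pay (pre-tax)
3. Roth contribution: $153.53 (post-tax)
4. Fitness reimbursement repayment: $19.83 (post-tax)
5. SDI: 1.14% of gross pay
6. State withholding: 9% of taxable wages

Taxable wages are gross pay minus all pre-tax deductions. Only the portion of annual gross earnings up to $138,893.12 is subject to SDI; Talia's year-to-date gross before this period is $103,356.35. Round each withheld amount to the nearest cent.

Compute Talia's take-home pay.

SIMPLE IRA contribution: $2,990.19 × 0.0382 = $114.23
Taxable wages = $2,990.19 − $114.23 = $2,875.96
Federal income tax: $2,875.96 × 0.2579 = $741.71
State withholding: $2,875.96 × 0.09 = $258.84
SDI: cap not yet reached, full $2,990.19 is subject → $2,990.19 × 0.0114 = $34.09
Roth contribution: $153.53
Fitness reimbursement repayment: $19.83
Total deductions = $114.23 + $741.71 + $258.84 + $34.09 + $153.53 + $19.83 = $1,322.23
Net pay = $2,990.19 − $1,322.23 = $1,667.96

$1,667.96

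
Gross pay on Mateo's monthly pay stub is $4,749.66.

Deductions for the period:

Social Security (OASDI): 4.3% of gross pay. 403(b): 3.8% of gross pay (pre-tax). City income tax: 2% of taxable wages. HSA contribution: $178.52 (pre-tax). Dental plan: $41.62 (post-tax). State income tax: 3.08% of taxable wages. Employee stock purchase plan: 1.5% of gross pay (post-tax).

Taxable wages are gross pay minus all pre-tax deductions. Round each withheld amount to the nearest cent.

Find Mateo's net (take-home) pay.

$3,850.51

403(b): $4,749.66 × 0.038 = $180.49
HSA contribution: $178.52
Pre-tax total = $180.49 + $178.52 = $359.01
Taxable wages = $4,749.66 − $359.01 = $4,390.65
City income tax: $4,390.65 × 0.02 = $87.81
State income tax: $4,390.65 × 0.0308 = $135.23
Social Security (OASDI): $4,749.66 × 0.043 = $204.24
Dental plan: $41.62
Employee stock purchase plan: $4,749.66 × 0.015 = $71.24
Total deductions = $180.49 + $178.52 + $87.81 + $135.23 + $204.24 + $41.62 + $71.24 = $899.15
Net pay = $4,749.66 − $899.15 = $3,850.51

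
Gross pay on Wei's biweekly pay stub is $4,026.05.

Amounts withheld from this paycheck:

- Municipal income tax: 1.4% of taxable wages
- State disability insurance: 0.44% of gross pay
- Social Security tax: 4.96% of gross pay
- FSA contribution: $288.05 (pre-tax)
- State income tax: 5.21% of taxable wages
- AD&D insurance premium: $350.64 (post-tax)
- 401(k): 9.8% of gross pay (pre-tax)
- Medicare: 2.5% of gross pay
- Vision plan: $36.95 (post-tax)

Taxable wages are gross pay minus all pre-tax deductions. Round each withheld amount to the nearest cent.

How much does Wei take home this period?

$2,416.81

401(k): $4,026.05 × 0.098 = $394.55
FSA contribution: $288.05
Pre-tax total = $394.55 + $288.05 = $682.60
Taxable wages = $4,026.05 − $682.60 = $3,343.45
Municipal income tax: $3,343.45 × 0.014 = $46.81
State income tax: $3,343.45 × 0.0521 = $174.19
Social Security tax: $4,026.05 × 0.0496 = $199.69
Medicare: $4,026.05 × 0.025 = $100.65
State disability insurance: $4,026.05 × 0.0044 = $17.71
Vision plan: $36.95
AD&D insurance premium: $350.64
Total deductions = $394.55 + $288.05 + $46.81 + $174.19 + $199.69 + $100.65 + $17.71 + $36.95 + $350.64 = $1,609.24
Net pay = $4,026.05 − $1,609.24 = $2,416.81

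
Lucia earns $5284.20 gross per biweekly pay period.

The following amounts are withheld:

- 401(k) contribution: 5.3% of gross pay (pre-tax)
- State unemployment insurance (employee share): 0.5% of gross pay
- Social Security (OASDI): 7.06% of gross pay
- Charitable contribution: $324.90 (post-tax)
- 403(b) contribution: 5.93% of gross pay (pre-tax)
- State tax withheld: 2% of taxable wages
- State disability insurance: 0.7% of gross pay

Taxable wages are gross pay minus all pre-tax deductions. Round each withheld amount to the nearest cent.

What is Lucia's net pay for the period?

$3835.60

401(k) contribution: $5284.20 × 0.053 = $280.06
403(b) contribution: $5284.20 × 0.0593 = $313.35
Pre-tax total = $280.06 + $313.35 = $593.41
Taxable wages = $5284.20 − $593.41 = $4690.79
State tax withheld: $4690.79 × 0.02 = $93.82
State disability insurance: $5284.20 × 0.007 = $36.99
State unemployment insurance (employee share): $5284.20 × 0.005 = $26.42
Social Security (OASDI): $5284.20 × 0.0706 = $373.06
Charitable contribution: $324.90
Total deductions = $280.06 + $313.35 + $93.82 + $36.99 + $26.42 + $373.06 + $324.90 = $1448.60
Net pay = $5284.20 − $1448.60 = $3835.60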